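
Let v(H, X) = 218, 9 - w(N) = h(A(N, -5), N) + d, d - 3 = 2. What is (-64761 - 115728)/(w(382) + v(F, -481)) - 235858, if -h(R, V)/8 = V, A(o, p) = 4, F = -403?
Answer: -773323013/3278 ≈ -2.3591e+5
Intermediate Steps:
h(R, V) = -8*V
d = 5 (d = 3 + 2 = 5)
w(N) = 4 + 8*N (w(N) = 9 - (-8*N + 5) = 9 - (5 - 8*N) = 9 + (-5 + 8*N) = 4 + 8*N)
(-64761 - 115728)/(w(382) + v(F, -481)) - 235858 = (-64761 - 115728)/((4 + 8*382) + 218) - 235858 = -180489/((4 + 3056) + 218) - 235858 = -180489/(3060 + 218) - 235858 = -180489/3278 - 235858 = -773323013/3278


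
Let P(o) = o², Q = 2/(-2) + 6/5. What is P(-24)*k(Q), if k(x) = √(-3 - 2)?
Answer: 576*I*√5 ≈ 1288.0*I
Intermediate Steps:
Q = ⅕ (Q = 2*(-½) + 6*(⅕) = -1 + 6/5 = ⅕ ≈ 0.20000)
k(x) = I*√5 (k(x) = √(-5) = I*√5)
P(-24)*k(Q) = (-24)²*(I*√5) = 576*(I*√5) = 576*I*√5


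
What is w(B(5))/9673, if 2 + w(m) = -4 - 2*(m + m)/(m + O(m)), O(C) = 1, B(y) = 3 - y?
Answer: -14/9673 ≈ -0.0014473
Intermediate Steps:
w(m) = -6 - 4*m/(1 + m) (w(m) = -2 + (-4 - 2*(m + m)/(m + 1)) = -2 + (-4 - 2*2*m/(1 + m)) = -2 + (-4 - 4*m/(1 + m)) = -6 - 4*m/(1 + m))
w(B(5))/9673 = (2*(-3 - 5*(3 - 1*5))/(1 + (3 - 1*5)))/9673 = (2*(-3 - 5*(3 - 5))/(1 + (3 - 5)))*(1/9673) = (2*(-3 - 5*(-2))/(1 - 2))*(1/9673) = (2*(-3 + 10)/(-1))*(1/9673) = (2*(-1)*7)*(1/9673) = -14*1/9673 = -14/9673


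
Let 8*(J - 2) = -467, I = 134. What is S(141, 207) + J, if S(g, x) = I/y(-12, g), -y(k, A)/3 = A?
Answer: -191845/3384 ≈ -56.692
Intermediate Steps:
y(k, A) = -3*A
S(g, x) = -134/(3*g) (S(g, x) = 134/((-3*g)) = 134*(-1/(3*g)) = -134/(3*g))
J = -451/8 (J = 2 + (1/8)*(-467) = 2 - 467/8 = -451/8 ≈ -56.375)
S(141, 207) + J = -134/3/141 - 451/8 = -134/3*1/141 - 451/8 = -134/423 - 451/8 = -191845/3384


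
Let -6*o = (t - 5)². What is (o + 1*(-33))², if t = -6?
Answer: 101761/36 ≈ 2826.7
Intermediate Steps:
o = -121/6 (o = -(-6 - 5)²/6 = -⅙*(-11)² = -⅙*121 = -121/6 ≈ -20.167)
(o + 1*(-33))² = (-121/6 + 1*(-33))² = (-121/6 - 33)² = (-319/6)² = 101761/36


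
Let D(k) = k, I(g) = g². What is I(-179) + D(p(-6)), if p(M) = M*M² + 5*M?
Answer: 31795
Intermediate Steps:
p(M) = M³ + 5*M
I(-179) + D(p(-6)) = (-179)² - 6*(5 + (-6)²) = 32041 - 6*(5 + 36) = 32041 - 6*41 = 32041 - 246 = 31795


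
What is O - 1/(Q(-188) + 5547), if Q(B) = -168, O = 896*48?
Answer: 231340031/5379 ≈ 43008.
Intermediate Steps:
O = 43008
O - 1/(Q(-188) + 5547) = 43008 - 1/(-168 + 5547) = 43008 - 1/5379 = 231340031/5379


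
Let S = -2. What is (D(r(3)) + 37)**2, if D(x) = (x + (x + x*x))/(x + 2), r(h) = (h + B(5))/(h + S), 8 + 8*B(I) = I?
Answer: 100489/64 ≈ 1570.1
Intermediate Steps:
B(I) = -1 + I/8
r(h) = (-3/8 + h)/(-2 + h) (r(h) = (h + (-1 + (1/8)*5))/(h - 2) = (h + (-1 + 5/8))/(-2 + h) = (h - 3/8)/(-2 + h) = (-3/8 + h)/(-2 + h))
D(x) = (x**2 + 2*x)/(2 + x) (D(x) = (x + (x + x**2))/(2 + x) = (x**2 + 2*x)/(2 + x))
(D(r(3)) + 37)**2 = ((-3/8 + 3)/(-2 + 3) + 37)**2 = ((21/8)/1 + 37)**2 = (1*(21/8) + 37)**2 = (21/8 + 37)**2 = (317/8)**2 = 100489/64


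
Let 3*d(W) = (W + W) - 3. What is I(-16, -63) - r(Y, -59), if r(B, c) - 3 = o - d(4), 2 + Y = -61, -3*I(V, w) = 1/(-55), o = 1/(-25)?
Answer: -354/275 ≈ -1.2873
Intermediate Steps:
o = -1/25 ≈ -0.040000
d(W) = -1 + 2*W/3 (d(W) = ((W + W) - 3)/3 = (2*W - 3)/3 = (-3 + 2*W)/3 = -1 + 2*W/3)
I(V, w) = 1/165 (I(V, w) = -⅓/(-55) = -⅓*(-1/55) = 1/165)
Y = -63 (Y = -2 - 61 = -63)
r(B, c) = 97/75 (r(B, c) = 3 + (-1/25 - (-1 + (⅔)*4)) = 3 + (-1/25 - (-1 + 8/3)) = 3 + (-1/25 - 1*5/3) = 3 + (-1/25 - 5/3) = 3 - 128/75 = 97/75)
I(-16, -63) - r(Y, -59) = 1/165 - 1*97/75 = 1/165 - 97/75 = -354/275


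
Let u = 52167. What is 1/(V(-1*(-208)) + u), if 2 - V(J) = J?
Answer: 1/51961 ≈ 1.9245e-5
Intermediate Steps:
V(J) = 2 - J
1/(V(-1*(-208)) + u) = 1/((2 - (-1)*(-208)) + 52167) = 1/((2 - 1*208) + 52167) = 1/((2 - 208) + 52167) = 1/(-206 + 52167) = 1/51961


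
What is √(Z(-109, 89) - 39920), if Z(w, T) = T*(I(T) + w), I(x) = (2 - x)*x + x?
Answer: 3*I*√81203 ≈ 854.88*I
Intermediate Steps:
I(x) = x + x*(2 - x) (I(x) = x*(2 - x) + x = x + x*(2 - x))
Z(w, T) = T*(w + T*(3 - T)) (Z(w, T) = T*(T*(3 - T) + w) = T*(w + T*(3 - T)))
√(Z(-109, 89) - 39920) = √(-1*89*(-1*(-109) + 89*(-3 + 89)) - 39920) = √(-1*89*(109 + 89*86) - 39920) = √(-1*89*(109 + 7654) - 39920) = √(-1*89*7763 - 39920) = √(-690907 - 39920) = √(-730827) = 3*I*√81203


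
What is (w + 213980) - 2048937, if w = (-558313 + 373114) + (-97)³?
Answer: -2932829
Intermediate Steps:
w = -1097872 (w = -185199 - 912673 = -1097872)
(w + 213980) - 2048937 = (-1097872 + 213980) - 2048937 = -883892 - 2048937 = -2932829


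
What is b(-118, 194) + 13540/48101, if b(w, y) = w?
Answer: -5662378/48101 ≈ -117.72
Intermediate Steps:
b(-118, 194) + 13540/48101 = -118 + 13540/48101 = -5662378/48101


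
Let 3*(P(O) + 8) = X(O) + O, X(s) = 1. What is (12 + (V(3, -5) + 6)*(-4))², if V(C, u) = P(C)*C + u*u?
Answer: 1024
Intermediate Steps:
P(O) = -23/3 + O/3 (P(O) = -8 + (1 + O)/3 = -8 + (⅓ + O/3) = -23/3 + O/3)
V(C, u) = u² + C*(-23/3 + C/3) (V(C, u) = (-23/3 + C/3)*C + u*u = C*(-23/3 + C/3) + u² = u² + C*(-23/3 + C/3))
(12 + (V(3, -5) + 6)*(-4))² = (12 + (((-5)² + (⅓)*3*(-23 + 3)) + 6)*(-4))² = (12 + ((25 + (⅓)*3*(-20)) + 6)*(-4))² = (12 + ((25 - 20) + 6)*(-4))² = (12 + (5 + 6)*(-4))² = (12 + 11*(-4))² = (12 - 44)² = (-32)² = 1024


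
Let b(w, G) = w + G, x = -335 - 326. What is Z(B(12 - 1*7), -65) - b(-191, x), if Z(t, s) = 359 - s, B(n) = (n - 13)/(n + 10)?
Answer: 1276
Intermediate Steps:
x = -661
B(n) = (-13 + n)/(10 + n)
b(w, G) = G + w
Z(B(12 - 1*7), -65) - b(-191, x) = (359 - 1*(-65)) - (-661 - 191) = (359 + 65) - 1*(-852) = 424 + 852 = 1276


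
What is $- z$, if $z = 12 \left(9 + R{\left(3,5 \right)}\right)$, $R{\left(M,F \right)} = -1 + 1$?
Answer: $-108$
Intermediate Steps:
$R{\left(M,F \right)} = 0$
$z = 108$ ($z = 12 \left(9 + 0\right) = 12 \cdot 9 = 108$)
$- z = \left(-1\right) 108 = -108$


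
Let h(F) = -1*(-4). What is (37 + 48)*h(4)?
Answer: 340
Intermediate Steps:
h(F) = 4
(37 + 48)*h(4) = (37 + 48)*4 = 85*4 = 340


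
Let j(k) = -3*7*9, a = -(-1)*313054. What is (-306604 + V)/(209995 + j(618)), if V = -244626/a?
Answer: -47991926621/32840303762 ≈ -1.4614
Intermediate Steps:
a = 313054 (a = -1*(-313054) = 313054)
V = -122313/156527 (V = -244626/313054 = -244626*1/313054 = -122313/156527 ≈ -0.78142)
j(k) = -189 (j(k) = -21*9 = -189)
(-306604 + V)/(209995 + j(618)) = (-306604 - 122313/156527)/(209995 - 189) = -47991926621/156527/209806 = -47991926621/156527*1/209806 = -47991926621/32840303762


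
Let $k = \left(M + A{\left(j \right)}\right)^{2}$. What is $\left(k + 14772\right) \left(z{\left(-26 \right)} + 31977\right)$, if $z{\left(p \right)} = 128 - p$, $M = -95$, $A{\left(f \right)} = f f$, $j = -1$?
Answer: $758548648$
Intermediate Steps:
$A{\left(f \right)} = f^{2}$
$k = 8836$ ($k = \left(-95 + \left(-1\right)^{2}\right)^{2} = \left(-95 + 1\right)^{2} = \left(-94\right)^{2} = 8836$)
$\left(k + 14772\right) \left(z{\left(-26 \right)} + 31977\right) = \left(8836 + 14772\right) \left(\left(128 - -26\right) + 31977\right) = 23608 \left(\left(128 + 26\right) + 31977\right) = 23608 \left(154 + 31977\right) = 23608 \cdot 32131 = 758548648$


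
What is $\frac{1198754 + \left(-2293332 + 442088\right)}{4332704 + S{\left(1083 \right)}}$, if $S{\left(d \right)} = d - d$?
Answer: $- \frac{4595}{30512} \approx -0.1506$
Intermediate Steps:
$S{\left(d \right)} = 0$
$\frac{1198754 + \left(-2293332 + 442088\right)}{4332704 + S{\left(1083 \right)}} = \frac{1198754 + \left(-2293332 + 442088\right)}{4332704 + 0} = \frac{1198754 - 1851244}{4332704} = \left(-652490\right) \frac{1}{4332704} = - \frac{4595}{30512}$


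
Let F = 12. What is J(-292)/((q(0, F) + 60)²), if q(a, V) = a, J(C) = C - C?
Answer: 0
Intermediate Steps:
J(C) = 0
J(-292)/((q(0, F) + 60)²) = 0/((0 + 60)²) = 0/(60²) = 0/3600 = 0*(1/3600) = 0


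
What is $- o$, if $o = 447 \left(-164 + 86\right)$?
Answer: $34866$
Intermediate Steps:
$o = -34866$ ($o = 447 \left(-78\right) = -34866$)
$- o = \left(-1\right) \left(-34866\right) = 34866$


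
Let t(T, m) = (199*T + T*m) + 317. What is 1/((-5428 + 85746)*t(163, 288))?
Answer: 1/6401183964 ≈ 1.5622e-10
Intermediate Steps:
t(T, m) = 317 + 199*T + T*m
1/((-5428 + 85746)*t(163, 288)) = 1/((-5428 + 85746)*(317 + 199*163 + 163*288)) = 1/(80318*(317 + 32437 + 46944)) = (1/80318)/79698 = (1/80318)*(1/79698) = 1/6401183964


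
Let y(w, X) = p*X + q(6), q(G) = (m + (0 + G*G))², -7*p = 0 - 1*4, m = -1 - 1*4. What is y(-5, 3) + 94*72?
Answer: 54115/7 ≈ 7730.7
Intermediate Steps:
m = -5 (m = -1 - 4 = -5)
p = 4/7 (p = -(0 - 1*4)/7 = -(0 - 4)/7 = -⅐*(-4) = 4/7 ≈ 0.57143)
q(G) = (-5 + G²)² (q(G) = (-5 + (0 + G*G))² = (-5 + (0 + G²))² = (-5 + G²)²)
y(w, X) = 961 + 4*X/7 (y(w, X) = 4*X/7 + (-5 + 6²)² = 4*X/7 + (-5 + 36)² = 4*X/7 + 31² = 4*X/7 + 961 = 961 + 4*X/7)
y(-5, 3) + 94*72 = (961 + (4/7)*3) + 94*72 = (961 + 12/7) + 6768 = 6739/7 + 6768 = 54115/7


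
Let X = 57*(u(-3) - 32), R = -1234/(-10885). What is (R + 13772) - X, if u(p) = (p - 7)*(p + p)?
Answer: 132536994/10885 ≈ 12176.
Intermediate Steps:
R = 1234/10885 (R = -1234*(-1/10885) = 1234/10885 ≈ 0.11337)
u(p) = 2*p*(-7 + p) (u(p) = (-7 + p)*(2*p) = 2*p*(-7 + p))
X = 1596 (X = 57*(2*(-3)*(-7 - 3) - 32) = 57*(2*(-3)*(-10) - 32) = 57*(60 - 32) = 57*28 = 1596)
(R + 13772) - X = (1234/10885 + 13772) - 1*1596 = 149909454/10885 - 1596 = 132536994/10885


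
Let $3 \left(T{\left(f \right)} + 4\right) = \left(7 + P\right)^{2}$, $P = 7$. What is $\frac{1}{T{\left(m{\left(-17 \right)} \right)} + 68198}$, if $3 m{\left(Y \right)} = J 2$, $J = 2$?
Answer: $\frac{3}{204778} \approx 1.465 \cdot 10^{-5}$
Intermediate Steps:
$m{\left(Y \right)} = \frac{4}{3}$ ($m{\left(Y \right)} = \frac{2 \cdot 2}{3} = \frac{1}{3} \cdot 4 = \frac{4}{3}$)
$T{\left(f \right)} = \frac{184}{3}$ ($T{\left(f \right)} = -4 + \frac{\left(7 + 7\right)^{2}}{3} = -4 + \frac{14^{2}}{3} = -4 + \frac{1}{3} \cdot 196 = -4 + \frac{196}{3} = \frac{184}{3}$)
$\frac{1}{T{\left(m{\left(-17 \right)} \right)} + 68198} = \frac{1}{\frac{184}{3} + 68198} = \frac{1}{\frac{204778}{3}} = \frac{3}{204778}$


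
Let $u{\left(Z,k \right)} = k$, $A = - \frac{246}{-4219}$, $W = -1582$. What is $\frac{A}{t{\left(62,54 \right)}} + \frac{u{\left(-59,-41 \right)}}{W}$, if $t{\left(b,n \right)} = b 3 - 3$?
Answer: $\frac{10681443}{407141938} \approx 0.026235$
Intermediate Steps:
$A = \frac{246}{4219}$ ($A = \left(-246\right) \left(- \frac{1}{4219}\right) = \frac{246}{4219} \approx 0.058308$)
$t{\left(b,n \right)} = -3 + 3 b$ ($t{\left(b,n \right)} = 3 b - 3 = -3 + 3 b$)
$\frac{A}{t{\left(62,54 \right)}} + \frac{u{\left(-59,-41 \right)}}{W} = \frac{246}{4219 \left(-3 + 3 \cdot 62\right)} - \frac{41}{-1582} = \frac{246}{4219 \left(-3 + 186\right)} - - \frac{41}{1582} = \frac{246}{4219 \cdot 183} + \frac{41}{1582} = \frac{246}{4219} \cdot \frac{1}{183} + \frac{41}{1582} = \frac{82}{257359} + \frac{41}{1582} = \frac{10681443}{407141938}$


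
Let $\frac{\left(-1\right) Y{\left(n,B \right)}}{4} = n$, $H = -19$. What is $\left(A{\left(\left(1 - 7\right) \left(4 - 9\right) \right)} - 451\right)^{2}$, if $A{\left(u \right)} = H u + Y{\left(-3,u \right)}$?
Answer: $1018081$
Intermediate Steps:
$Y{\left(n,B \right)} = - 4 n$
$A{\left(u \right)} = 12 - 19 u$ ($A{\left(u \right)} = - 19 u - -12 = - 19 u + 12 = 12 - 19 u$)
$\left(A{\left(\left(1 - 7\right) \left(4 - 9\right) \right)} - 451\right)^{2} = \left(\left(12 - 19 \left(1 - 7\right) \left(4 - 9\right)\right) - 451\right)^{2} = \left(\left(12 - 19 \left(1 + \left(\left(-4 - 3\right) + 0\right)\right) \left(-5\right)\right) - 451\right)^{2} = \left(\left(12 - 19 \left(1 + \left(-7 + 0\right)\right) \left(-5\right)\right) - 451\right)^{2} = \left(\left(12 - 19 \left(1 - 7\right) \left(-5\right)\right) - 451\right)^{2} = \left(\left(12 - 19 \left(\left(-6\right) \left(-5\right)\right)\right) - 451\right)^{2} = \left(\left(12 - 570\right) - 451\right)^{2} = \left(-558 - 451\right)^{2} = \left(-1009\right)^{2} = 1018081$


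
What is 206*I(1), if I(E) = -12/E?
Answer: -2472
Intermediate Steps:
206*I(1) = 206*(-12/1) = 206*(-12*1) = 206*(-12) = -2472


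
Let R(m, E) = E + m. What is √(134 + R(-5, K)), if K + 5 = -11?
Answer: √113 ≈ 10.630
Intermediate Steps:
K = -16 (K = -5 - 11 = -16)
√(134 + R(-5, K)) = √(134 + (-16 - 5)) = √(134 - 21) = √113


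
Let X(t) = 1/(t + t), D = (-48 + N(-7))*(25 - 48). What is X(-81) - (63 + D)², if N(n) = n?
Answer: -285700609/162 ≈ -1.7636e+6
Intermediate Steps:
D = 1265 (D = (-48 - 7)*(25 - 48) = -55*(-23) = 1265)
X(t) = 1/(2*t)
X(-81) - (63 + D)² = (½)/(-81) - (63 + 1265)² = (½)*(-1/81) - 1*1328² = -1/162 - 1*1763584 = -1/162 - 1763584 = -285700609/162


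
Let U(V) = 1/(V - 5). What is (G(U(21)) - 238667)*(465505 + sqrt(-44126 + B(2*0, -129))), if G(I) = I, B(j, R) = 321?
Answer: -1777610443855/16 - 3818671*I*sqrt(43805)/16 ≈ -1.111e+11 - 4.9952e+7*I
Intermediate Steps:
U(V) = 1/(-5 + V)
(G(U(21)) - 238667)*(465505 + sqrt(-44126 + B(2*0, -129))) = (1/(-5 + 21) - 238667)*(465505 + sqrt(-44126 + 321)) = (1/16 - 238667)*(465505 + sqrt(-43805)) = (1/16 - 238667)*(465505 + I*sqrt(43805)) = -3818671*(465505 + I*sqrt(43805))/16 = -1777610443855/16 - 3818671*I*sqrt(43805)/16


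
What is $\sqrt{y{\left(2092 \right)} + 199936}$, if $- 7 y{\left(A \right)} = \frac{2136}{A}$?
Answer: $\frac{\sqrt{2679724458082}}{3661} \approx 447.14$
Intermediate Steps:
$y{\left(A \right)} = - \frac{2136}{7 A}$ ($y{\left(A \right)} = - \frac{2136 \frac{1}{A}}{7} = - \frac{2136}{7 A}$)
$\sqrt{y{\left(2092 \right)} + 199936} = \sqrt{- \frac{2136}{7 \cdot 2092} + 199936} = \sqrt{\left(- \frac{2136}{7}\right) \frac{1}{2092} + 199936} = \sqrt{- \frac{534}{3661} + 199936} = \sqrt{\frac{731965162}{3661}} = \frac{\sqrt{2679724458082}}{3661}$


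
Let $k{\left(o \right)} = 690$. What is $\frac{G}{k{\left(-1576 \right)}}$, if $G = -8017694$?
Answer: $- \frac{4008847}{345} \approx -11620.0$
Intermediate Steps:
$\frac{G}{k{\left(-1576 \right)}} = - \frac{8017694}{690} = \left(-8017694\right) \frac{1}{690} = - \frac{4008847}{345}$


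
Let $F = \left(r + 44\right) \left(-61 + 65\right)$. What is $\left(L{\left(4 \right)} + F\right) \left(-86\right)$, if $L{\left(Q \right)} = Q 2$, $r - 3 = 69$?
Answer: $-40592$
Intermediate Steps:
$r = 72$ ($r = 3 + 69 = 72$)
$L{\left(Q \right)} = 2 Q$
$F = 464$ ($F = \left(72 + 44\right) \left(-61 + 65\right) = 116 \cdot 4 = 464$)
$\left(L{\left(4 \right)} + F\right) \left(-86\right) = \left(2 \cdot 4 + 464\right) \left(-86\right) = \left(8 + 464\right) \left(-86\right) = 472 \left(-86\right) = -40592$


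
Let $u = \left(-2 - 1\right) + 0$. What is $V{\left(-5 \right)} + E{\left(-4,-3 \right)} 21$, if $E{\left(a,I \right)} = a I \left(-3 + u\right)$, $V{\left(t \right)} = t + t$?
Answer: $-1522$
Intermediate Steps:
$u = -3$ ($u = -3 + 0 = -3$)
$V{\left(t \right)} = 2 t$
$E{\left(a,I \right)} = - 6 I a$ ($E{\left(a,I \right)} = a I \left(-3 - 3\right) = I a \left(-6\right) = - 6 I a$)
$V{\left(-5 \right)} + E{\left(-4,-3 \right)} 21 = 2 \left(-5\right) + \left(-6\right) \left(-3\right) \left(-4\right) 21 = -10 - 1512 = -1522$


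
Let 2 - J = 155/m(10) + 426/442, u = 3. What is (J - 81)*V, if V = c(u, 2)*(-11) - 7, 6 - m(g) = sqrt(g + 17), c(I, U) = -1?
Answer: -486104/663 - 620*sqrt(3)/3 ≈ -1091.1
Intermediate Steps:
m(g) = 6 - sqrt(17 + g) (m(g) = 6 - sqrt(g + 17) = 6 - sqrt(17 + g))
J = 229/221 - 155/(6 - 3*sqrt(3)) (J = 2 - (155/(6 - sqrt(17 + 10)) + 426/442) = 2 - (155/(6 - sqrt(27)) + 426*(1/442)) = 2 - (155/(6 - 3*sqrt(3)) + 213/221) = 2 - (213/221 + 155/(6 - 3*sqrt(3))) = 2 + (-213/221 - 155/(6 - 3*sqrt(3))) = 229/221 - 155/(6 - 3*sqrt(3)) ≈ -191.79)
V = 4 (V = -1*(-11) - 7 = 11 - 7 = 4)
(J - 81)*V = ((-67823/663 - 155*sqrt(3)/3) - 81)*4 = (-121526/663 - 155*sqrt(3)/3)*4 = -486104/663 - 620*sqrt(3)/3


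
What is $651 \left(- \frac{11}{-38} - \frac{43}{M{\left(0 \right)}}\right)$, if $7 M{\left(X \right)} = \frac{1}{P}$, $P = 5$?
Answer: $- \frac{37223529}{38} \approx -9.7957 \cdot 10^{5}$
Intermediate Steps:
$M{\left(X \right)} = \frac{1}{35}$ ($M{\left(X \right)} = \frac{1}{7 \cdot 5} = \frac{1}{7} \cdot \frac{1}{5} = \frac{1}{35}$)
$651 \left(- \frac{11}{-38} - \frac{43}{M{\left(0 \right)}}\right) = 651 \left(- \frac{11}{-38} - 43 \frac{1}{\frac{1}{35}}\right) = 651 \left(\left(-11\right) \left(- \frac{1}{38}\right) - 1505\right) = 651 \left(\frac{11}{38} - 1505\right) = 651 \left(- \frac{57179}{38}\right) = - \frac{37223529}{38}$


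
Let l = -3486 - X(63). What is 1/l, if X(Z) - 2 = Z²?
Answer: -1/7457 ≈ -0.00013410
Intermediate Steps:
X(Z) = 2 + Z²
l = -7457 (l = -3486 - (2 + 63²) = -3486 - (2 + 3969) = -3486 - 1*3971 = -3486 - 3971 = -7457)
1/l = 1/(-7457) = -1/7457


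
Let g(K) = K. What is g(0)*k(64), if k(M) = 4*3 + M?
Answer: 0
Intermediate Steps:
k(M) = 12 + M
g(0)*k(64) = 0*(12 + 64) = 0*76 = 0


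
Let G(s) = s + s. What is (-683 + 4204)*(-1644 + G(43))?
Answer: -5485718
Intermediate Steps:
G(s) = 2*s
(-683 + 4204)*(-1644 + G(43)) = (-683 + 4204)*(-1644 + 2*43) = 3521*(-1644 + 86) = 3521*(-1558) = -5485718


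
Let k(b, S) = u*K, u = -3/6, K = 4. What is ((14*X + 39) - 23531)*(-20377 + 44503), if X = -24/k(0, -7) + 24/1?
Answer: -554608488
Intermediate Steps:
u = -½ (u = -3*⅙ = -½ ≈ -0.50000)
k(b, S) = -2 (k(b, S) = -½*4 = -2)
X = 36 (X = -24/(-2) + 24/1 = -24*(-½) + 24*1 = 12 + 24 = 36)
((14*X + 39) - 23531)*(-20377 + 44503) = ((14*36 + 39) - 23531)*(-20377 + 44503) = ((504 + 39) - 23531)*24126 = (543 - 23531)*24126 = -22988*24126 = -554608488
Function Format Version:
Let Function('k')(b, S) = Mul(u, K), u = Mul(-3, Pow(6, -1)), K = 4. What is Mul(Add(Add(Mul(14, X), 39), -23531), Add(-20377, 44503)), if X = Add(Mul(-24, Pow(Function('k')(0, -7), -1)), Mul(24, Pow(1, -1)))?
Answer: -554608488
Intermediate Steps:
u = Rational(-1, 2) (u = Mul(-3, Rational(1, 6)) = Rational(-1, 2) ≈ -0.50000)
Function('k')(b, S) = -2 (Function('k')(b, S) = Mul(Rational(-1, 2), 4) = -2)
X = 36 (X = Add(Mul(-24, Pow(-2, -1)), Mul(24, Pow(1, -1))) = Add(Mul(-24, Rational(-1, 2)), Mul(24, 1)) = Add(12, 24) = 36)
Mul(Add(Add(Mul(14, X), 39), -23531), Add(-20377, 44503)) = Mul(Add(Add(Mul(14, 36), 39), -23531), Add(-20377, 44503)) = Mul(Add(Add(504, 39), -23531), 24126) = Mul(Add(543, -23531), 24126) = Mul(-22988, 24126) = -554608488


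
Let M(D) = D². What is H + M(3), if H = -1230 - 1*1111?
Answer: -2332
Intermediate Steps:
H = -2341 (H = -1230 - 1111 = -2341)
H + M(3) = -2341 + 3² = -2341 + 9 = -2332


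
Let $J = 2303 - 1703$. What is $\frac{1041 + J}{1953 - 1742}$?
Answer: $\frac{1641}{211} \approx 7.7773$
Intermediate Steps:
$J = 600$ ($J = 2303 - 1703 = 600$)
$\frac{1041 + J}{1953 - 1742} = \frac{1041 + 600}{1953 - 1742} = \frac{1641}{211}$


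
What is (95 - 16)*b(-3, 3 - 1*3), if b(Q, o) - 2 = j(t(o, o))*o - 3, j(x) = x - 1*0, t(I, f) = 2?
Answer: -79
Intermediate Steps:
j(x) = x (j(x) = x + 0 = x)
b(Q, o) = -1 + 2*o (b(Q, o) = 2 + (2*o - 3) = 2 + (-3 + 2*o) = -1 + 2*o)
(95 - 16)*b(-3, 3 - 1*3) = (95 - 16)*(-1 + 2*(3 - 1*3)) = 79*(-1 + 2*(3 - 3)) = 79*(-1 + 2*0) = 79*(-1 + 0) = 79*(-1) = -79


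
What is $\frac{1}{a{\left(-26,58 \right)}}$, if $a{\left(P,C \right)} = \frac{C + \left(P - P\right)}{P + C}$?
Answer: $\frac{16}{29} \approx 0.55172$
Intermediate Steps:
$a{\left(P,C \right)} = \frac{C}{C + P}$ ($a{\left(P,C \right)} = \frac{C + 0}{C + P} = \frac{C}{C + P}$)
$\frac{1}{a{\left(-26,58 \right)}} = \frac{1}{58 \frac{1}{58 - 26}} = \frac{1}{58 \cdot \frac{1}{32}} = \frac{1}{\frac{29}{16}} = \frac{16}{29}$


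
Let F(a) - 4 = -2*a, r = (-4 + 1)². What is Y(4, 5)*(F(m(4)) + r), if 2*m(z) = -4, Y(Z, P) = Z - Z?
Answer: 0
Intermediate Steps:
Y(Z, P) = 0
m(z) = -2 (m(z) = (½)*(-4) = -2)
r = 9 (r = (-3)² = 9)
F(a) = 4 - 2*a
Y(4, 5)*(F(m(4)) + r) = 0*((4 - 2*(-2)) + 9) = 0*((4 + 4) + 9) = 0*(8 + 9) = 0*17 = 0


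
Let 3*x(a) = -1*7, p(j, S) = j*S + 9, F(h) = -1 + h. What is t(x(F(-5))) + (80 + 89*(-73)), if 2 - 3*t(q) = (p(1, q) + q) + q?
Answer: -6417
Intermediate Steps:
p(j, S) = 9 + S*j (p(j, S) = S*j + 9 = 9 + S*j)
x(a) = -7/3 (x(a) = (-1*7)/3 = (⅓)*(-7) = -7/3)
t(q) = -7/3 - q (t(q) = ⅔ - (((9 + q*1) + q) + q)/3 = ⅔ - (((9 + q) + q) + q)/3 = ⅔ - ((9 + 2*q) + q)/3 = ⅔ - (9 + 3*q)/3 = ⅔ + (-3 - q) = -7/3 - q)
t(x(F(-5))) + (80 + 89*(-73)) = (-7/3 - 1*(-7/3)) + (80 + 89*(-73)) = (-7/3 + 7/3) + (80 - 6497) = 0 - 6417 = -6417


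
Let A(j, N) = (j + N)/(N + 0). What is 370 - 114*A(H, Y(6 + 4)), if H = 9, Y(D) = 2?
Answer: -257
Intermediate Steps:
A(j, N) = (N + j)/N
370 - 114*A(H, Y(6 + 4)) = 370 - 114*(2 + 9)/2 = 370 - 57*11 = 370 - 114*11/2 = 370 - 627 = -257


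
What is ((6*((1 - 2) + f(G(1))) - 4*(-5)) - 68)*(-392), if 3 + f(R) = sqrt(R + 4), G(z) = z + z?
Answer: 28224 - 2352*sqrt(6) ≈ 22463.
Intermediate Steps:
G(z) = 2*z
f(R) = -3 + sqrt(4 + R) (f(R) = -3 + sqrt(R + 4) = -3 + sqrt(4 + R))
((6*((1 - 2) + f(G(1))) - 4*(-5)) - 68)*(-392) = ((6*((1 - 2) + (-3 + sqrt(4 + 2*1))) - 4*(-5)) - 68)*(-392) = ((6*(-1 + (-3 + sqrt(4 + 2))) + 20) - 68)*(-392) = ((6*(-1 + (-3 + sqrt(6))) + 20) - 68)*(-392) = ((6*(-4 + sqrt(6)) + 20) - 68)*(-392) = (((-24 + 6*sqrt(6)) + 20) - 68)*(-392) = ((-4 + 6*sqrt(6)) - 68)*(-392) = (-72 + 6*sqrt(6))*(-392) = 28224 - 2352*sqrt(6)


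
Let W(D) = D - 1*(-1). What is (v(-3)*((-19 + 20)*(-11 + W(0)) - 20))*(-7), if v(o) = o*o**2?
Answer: -5670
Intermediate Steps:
v(o) = o**3
W(D) = 1 + D (W(D) = D + 1 = 1 + D)
(v(-3)*((-19 + 20)*(-11 + W(0)) - 20))*(-7) = ((-3)**3*((-19 + 20)*(-11 + (1 + 0)) - 20))*(-7) = -27*(1*(-11 + 1) - 20)*(-7) = -27*(1*(-10) - 20)*(-7) = -27*(-10 - 20)*(-7) = -27*(-30)*(-7) = 810*(-7) = -5670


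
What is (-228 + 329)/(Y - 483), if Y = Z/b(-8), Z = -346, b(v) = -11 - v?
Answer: -303/1103 ≈ -0.27471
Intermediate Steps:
Y = 346/3 (Y = -346/(-11 - 1*(-8)) = -346/(-11 + 8) = -346/(-3) = -346*(-⅓) = 346/3 ≈ 115.33)
(-228 + 329)/(Y - 483) = (-228 + 329)/(346/3 - 483) = 101/(-1103/3) = 101*(-3/1103) = -303/1103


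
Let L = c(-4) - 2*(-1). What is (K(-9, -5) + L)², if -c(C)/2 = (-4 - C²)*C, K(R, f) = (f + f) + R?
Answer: 31329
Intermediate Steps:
K(R, f) = R + 2*f (K(R, f) = 2*f + R = R + 2*f)
c(C) = -2*C*(-4 - C²) (c(C) = -2*(-4 - C²)*C = -2*C*(-4 - C²))
L = -158 (L = 2*(-4)*(4 + (-4)²) - 2*(-1) = 2*(-4)*(4 + 16) + 2 = 2*(-4)*20 + 2 = -160 + 2 = -158)
(K(-9, -5) + L)² = ((-9 + 2*(-5)) - 158)² = ((-9 - 10) - 158)² = (-19 - 158)² = (-177)² = 31329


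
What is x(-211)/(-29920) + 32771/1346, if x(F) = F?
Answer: 490396163/20136160 ≈ 24.354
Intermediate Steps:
x(-211)/(-29920) + 32771/1346 = -211/(-29920) + 32771/1346 = -211*(-1/29920) + 32771*(1/1346) = 211/29920 + 32771/1346 = 490396163/20136160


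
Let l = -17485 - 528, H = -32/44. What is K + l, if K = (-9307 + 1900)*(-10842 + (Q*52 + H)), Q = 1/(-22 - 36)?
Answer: 25615926065/319 ≈ 8.0301e+7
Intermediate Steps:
H = -8/11 (H = -32*1/44 = -8/11 ≈ -0.72727)
l = -18013
Q = -1/58 (Q = 1/(-58) = -1/58 ≈ -0.017241)
K = 25621672212/319 (K = (-9307 + 1900)*(-10842 + (-1/58*52 - 8/11)) = -7407*(-10842 + (-26/29 - 8/11)) = -7407*(-10842 - 518/319) = -7407*(-3459116/319) = 25621672212/319 ≈ 8.0319e+7)
K + l = 25621672212/319 - 18013 = 25615926065/319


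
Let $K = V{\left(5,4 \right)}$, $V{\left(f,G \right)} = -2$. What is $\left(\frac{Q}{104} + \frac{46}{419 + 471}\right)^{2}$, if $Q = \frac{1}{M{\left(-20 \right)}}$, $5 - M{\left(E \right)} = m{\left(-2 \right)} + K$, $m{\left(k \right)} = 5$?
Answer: $\frac{27342441}{8567353600} \approx 0.0031915$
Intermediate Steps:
$K = -2$
$M{\left(E \right)} = 2$ ($M{\left(E \right)} = 5 - \left(5 - 2\right) = 5 - 3 = 2$)
$Q = \frac{1}{2} \approx 0.5$
$\left(\frac{Q}{104} + \frac{46}{419 + 471}\right)^{2} = \left(\frac{1}{2 \cdot 104} + \frac{46}{419 + 471}\right)^{2} = \left(\frac{1}{2} \cdot \frac{1}{104} + \frac{46}{890}\right)^{2} = \left(\frac{1}{208} + 46 \cdot \frac{1}{890}\right)^{2} = \left(\frac{1}{208} + \frac{23}{445}\right)^{2} = \left(\frac{5229}{92560}\right)^{2} = \frac{27342441}{8567353600}$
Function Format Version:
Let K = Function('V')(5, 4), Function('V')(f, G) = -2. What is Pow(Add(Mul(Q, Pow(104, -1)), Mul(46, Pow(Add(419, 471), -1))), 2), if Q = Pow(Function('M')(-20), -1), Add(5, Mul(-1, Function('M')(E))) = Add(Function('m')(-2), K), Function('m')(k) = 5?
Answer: Rational(27342441, 8567353600) ≈ 0.0031915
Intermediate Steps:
K = -2
Function('M')(E) = 2 (Function('M')(E) = Add(5, Mul(-1, Add(5, -2))) = Add(5, Mul(-1, 3)) = Add(5, -3) = 2)
Q = Rational(1, 2) (Q = Pow(2, -1) = Rational(1, 2) ≈ 0.50000)
Pow(Add(Mul(Q, Pow(104, -1)), Mul(46, Pow(Add(419, 471), -1))), 2) = Pow(Add(Mul(Rational(1, 2), Pow(104, -1)), Mul(46, Pow(Add(419, 471), -1))), 2) = Pow(Add(Mul(Rational(1, 2), Rational(1, 104)), Mul(46, Pow(890, -1))), 2) = Pow(Add(Rational(1, 208), Mul(46, Rational(1, 890))), 2) = Pow(Add(Rational(1, 208), Rational(23, 445)), 2) = Pow(Rational(5229, 92560), 2) = Rational(27342441, 8567353600)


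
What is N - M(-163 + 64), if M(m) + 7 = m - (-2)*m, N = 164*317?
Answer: 52292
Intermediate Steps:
N = 51988
M(m) = -7 + 3*m (M(m) = -7 + (m - (-2)*m) = -7 + (m + 2*m) = -7 + 3*m)
N - M(-163 + 64) = 51988 - (-7 + 3*(-163 + 64)) = 51988 - (-7 + 3*(-99)) = 51988 - (-7 - 297) = 51988 - 1*(-304) = 51988 + 304 = 52292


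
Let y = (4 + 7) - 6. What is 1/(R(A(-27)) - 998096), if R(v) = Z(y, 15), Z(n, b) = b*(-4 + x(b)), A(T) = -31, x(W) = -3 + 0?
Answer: -1/998201 ≈ -1.0018e-6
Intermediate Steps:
x(W) = -3
y = 5 (y = 11 - 6 = 5)
Z(n, b) = -7*b (Z(n, b) = b*(-4 - 3) = b*(-7) = -7*b)
R(v) = -105 (R(v) = -7*15 = -105)
1/(R(A(-27)) - 998096) = 1/(-105 - 998096) = 1/(-998201) = -1/998201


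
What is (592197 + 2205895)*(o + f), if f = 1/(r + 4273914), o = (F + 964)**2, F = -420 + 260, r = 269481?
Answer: 8217781372990611532/4543395 ≈ 1.8087e+12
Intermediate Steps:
F = -160
o = 646416 (o = (-160 + 964)**2 = 804**2 = 646416)
f = 1/4543395 (f = 1/(269481 + 4273914) = 1/4543395 ≈ 2.2010e-7)
(592197 + 2205895)*(o + f) = (592197 + 2205895)*(646416 + 1/4543395) = 2798092*(2936923222321/4543395) = 8217781372990611532/4543395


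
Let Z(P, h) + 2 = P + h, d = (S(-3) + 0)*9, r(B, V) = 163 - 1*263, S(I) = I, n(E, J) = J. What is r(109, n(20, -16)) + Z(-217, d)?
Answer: -346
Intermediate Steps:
r(B, V) = -100 (r(B, V) = 163 - 263 = -100)
d = -27 (d = (-3 + 0)*9 = -3*9 = -27)
Z(P, h) = -2 + P + h (Z(P, h) = -2 + (P + h) = -2 + P + h)
r(109, n(20, -16)) + Z(-217, d) = -100 + (-2 - 217 - 27) = -100 - 246 = -346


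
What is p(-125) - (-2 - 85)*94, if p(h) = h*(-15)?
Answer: 10053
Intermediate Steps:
p(h) = -15*h
p(-125) - (-2 - 85)*94 = -15*(-125) - (-2 - 85)*94 = 1875 - (-87)*94 = 1875 - 1*(-8178) = 1875 + 8178 = 10053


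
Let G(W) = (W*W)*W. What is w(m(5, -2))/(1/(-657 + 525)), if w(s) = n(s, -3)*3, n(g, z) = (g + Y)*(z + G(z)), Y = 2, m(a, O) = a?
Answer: 83160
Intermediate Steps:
G(W) = W³ (G(W) = W²*W = W³)
n(g, z) = (2 + g)*(z + z³) (n(g, z) = (g + 2)*(z + z³) = (2 + g)*(z + z³))
w(s) = -180 - 90*s (w(s) = -3*(2 + s + 2*(-3)² + s*(-3)²)*3 = -3*(2 + s + 2*9 + s*9)*3 = -3*(2 + s + 18 + 9*s)*3 = -3*(20 + 10*s)*3 = (-60 - 30*s)*3 = -180 - 90*s)
w(m(5, -2))/(1/(-657 + 525)) = (-180 - 90*5)/(1/(-657 + 525)) = (-180 - 450)/(1/(-132)) = -630/(-1/132) = -630*(-132) = 83160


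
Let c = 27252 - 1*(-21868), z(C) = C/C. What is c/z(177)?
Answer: 49120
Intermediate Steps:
z(C) = 1
c = 49120 (c = 27252 + 21868 = 49120)
c/z(177) = 49120/1 = 49120*1 = 49120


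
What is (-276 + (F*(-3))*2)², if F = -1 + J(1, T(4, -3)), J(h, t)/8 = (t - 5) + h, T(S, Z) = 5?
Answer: 101124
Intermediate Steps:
J(h, t) = -40 + 8*h + 8*t (J(h, t) = 8*((t - 5) + h) = 8*((-5 + t) + h) = 8*(-5 + h + t) = -40 + 8*h + 8*t)
F = 7 (F = -1 + (-40 + 8*1 + 8*5) = -1 + (-40 + 8 + 40) = -1 + 8 = 7)
(-276 + (F*(-3))*2)² = (-276 + (7*(-3))*2)² = (-276 - 21*2)² = (-276 - 42)² = (-318)² = 101124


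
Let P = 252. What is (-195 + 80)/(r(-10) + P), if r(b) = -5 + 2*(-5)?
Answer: -115/237 ≈ -0.48523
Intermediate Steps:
r(b) = -15 (r(b) = -5 - 10 = -15)
(-195 + 80)/(r(-10) + P) = (-195 + 80)/(-15 + 252) = -115/237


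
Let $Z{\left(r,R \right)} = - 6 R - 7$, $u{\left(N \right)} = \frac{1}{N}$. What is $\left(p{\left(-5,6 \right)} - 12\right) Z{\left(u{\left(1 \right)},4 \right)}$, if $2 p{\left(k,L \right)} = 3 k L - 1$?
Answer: $\frac{3565}{2} \approx 1782.5$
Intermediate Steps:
$Z{\left(r,R \right)} = -7 - 6 R$
$p{\left(k,L \right)} = - \frac{1}{2} + \frac{3 L k}{2}$ ($p{\left(k,L \right)} = \frac{3 k L - 1}{2} = \frac{3 L k - 1}{2} = \frac{-1 + 3 L k}{2} = - \frac{1}{2} + \frac{3 L k}{2}$)
$\left(p{\left(-5,6 \right)} - 12\right) Z{\left(u{\left(1 \right)},4 \right)} = \left(\left(- \frac{1}{2} + \frac{3}{2} \cdot 6 \left(-5\right)\right) - 12\right) \left(-7 - 24\right) = \left(\left(- \frac{1}{2} - 45\right) - 12\right) \left(-7 - 24\right) = \left(- \frac{91}{2} - 12\right) \left(-31\right) = \left(- \frac{115}{2}\right) \left(-31\right) = \frac{3565}{2}$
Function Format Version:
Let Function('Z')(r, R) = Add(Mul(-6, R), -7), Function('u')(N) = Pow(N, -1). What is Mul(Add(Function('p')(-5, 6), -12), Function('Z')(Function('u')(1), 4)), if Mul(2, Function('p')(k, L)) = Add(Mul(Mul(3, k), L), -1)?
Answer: Rational(3565, 2) ≈ 1782.5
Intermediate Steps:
Function('Z')(r, R) = Add(-7, Mul(-6, R))
Function('p')(k, L) = Add(Rational(-1, 2), Mul(Rational(3, 2), L, k)) (Function('p')(k, L) = Mul(Rational(1, 2), Add(Mul(Mul(3, k), L), -1)) = Mul(Rational(1, 2), Add(Mul(3, L, k), -1)) = Mul(Rational(1, 2), Add(-1, Mul(3, L, k))) = Add(Rational(-1, 2), Mul(Rational(3, 2), L, k)))
Mul(Add(Function('p')(-5, 6), -12), Function('Z')(Function('u')(1), 4)) = Mul(Add(Add(Rational(-1, 2), Mul(Rational(3, 2), 6, -5)), -12), Add(-7, Mul(-6, 4))) = Mul(Add(Add(Rational(-1, 2), -45), -12), Add(-7, -24)) = Mul(Add(Rational(-91, 2), -12), -31) = Mul(Rational(-115, 2), -31) = Rational(3565, 2)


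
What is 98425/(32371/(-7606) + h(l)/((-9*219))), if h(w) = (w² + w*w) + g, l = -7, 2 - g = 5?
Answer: -1475531104050/64525811 ≈ -22867.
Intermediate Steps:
g = -3 (g = 2 - 1*5 = 2 - 5 = -3)
h(w) = -3 + 2*w² (h(w) = (w² + w*w) - 3 = (w² + w²) - 3 = 2*w² - 3 = -3 + 2*w²)
98425/(32371/(-7606) + h(l)/((-9*219))) = 98425/(32371/(-7606) + (-3 + 2*(-7)²)/((-9*219))) = 98425/(32371*(-1/7606) + (-3 + 2*49)/(-1971)) = 98425/(-32371/7606 + (-3 + 98)*(-1/1971)) = 98425/(-32371/7606 + 95*(-1/1971)) = 98425/(-32371/7606 - 95/1971) = 98425/(-64525811/14991426) = 98425*(-14991426/64525811) = -1475531104050/64525811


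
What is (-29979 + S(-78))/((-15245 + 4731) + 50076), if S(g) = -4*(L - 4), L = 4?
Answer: -29979/39562 ≈ -0.75777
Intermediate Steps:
S(g) = 0 (S(g) = -4*(4 - 4) = -4*0 = 0)
(-29979 + S(-78))/((-15245 + 4731) + 50076) = (-29979 + 0)/((-15245 + 4731) + 50076) = -29979/(-10514 + 50076) = -29979/39562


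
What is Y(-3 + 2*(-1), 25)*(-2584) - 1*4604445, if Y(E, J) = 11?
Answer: -4632869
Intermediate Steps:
Y(-3 + 2*(-1), 25)*(-2584) - 1*4604445 = 11*(-2584) - 1*4604445 = -28424 - 4604445 = -4632869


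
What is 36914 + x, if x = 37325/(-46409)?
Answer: 1713104501/46409 ≈ 36913.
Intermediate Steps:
x = -37325/46409 (x = 37325*(-1/46409) = -37325/46409 ≈ -0.80426)
36914 + x = 36914 - 37325/46409 = 1713104501/46409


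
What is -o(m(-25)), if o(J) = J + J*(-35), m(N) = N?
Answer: -850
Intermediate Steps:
o(J) = -34*J (o(J) = J - 35*J = -34*J)
-o(m(-25)) = -(-34)*(-25) = -1*850 = -850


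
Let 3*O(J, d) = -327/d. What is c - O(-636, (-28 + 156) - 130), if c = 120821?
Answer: 241533/2 ≈ 1.2077e+5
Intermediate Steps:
O(J, d) = -109/d (O(J, d) = (-327/d)/3 = -109/d)
c - O(-636, (-28 + 156) - 130) = 120821 - (-109)/((-28 + 156) - 130) = 120821 - (-109)/(128 - 130) = 120821 - (-109)/(-2) = 120821 - (-109)*(-1)/2 = 120821 - 1*109/2 = 120821 - 109/2 = 241533/2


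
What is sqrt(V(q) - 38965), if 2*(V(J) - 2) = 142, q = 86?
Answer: 2*I*sqrt(9723) ≈ 197.21*I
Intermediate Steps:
V(J) = 73 (V(J) = 2 + (1/2)*142 = 2 + 71 = 73)
sqrt(V(q) - 38965) = sqrt(73 - 38965) = sqrt(-38892) = 2*I*sqrt(9723)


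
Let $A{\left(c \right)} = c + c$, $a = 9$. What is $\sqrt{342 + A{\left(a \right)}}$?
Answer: $6 \sqrt{10} \approx 18.974$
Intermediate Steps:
$A{\left(c \right)} = 2 c$
$\sqrt{342 + A{\left(a \right)}} = \sqrt{342 + 2 \cdot 9} = \sqrt{342 + 18} = \sqrt{360} = 6 \sqrt{10}$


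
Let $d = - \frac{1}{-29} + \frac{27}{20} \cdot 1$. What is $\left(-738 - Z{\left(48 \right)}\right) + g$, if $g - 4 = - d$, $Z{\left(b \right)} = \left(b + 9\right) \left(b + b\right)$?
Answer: $- \frac{3600283}{580} \approx -6207.4$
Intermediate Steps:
$Z{\left(b \right)} = 2 b \left(9 + b\right)$ ($Z{\left(b \right)} = \left(9 + b\right) 2 b = 2 b \left(9 + b\right)$)
$d = \frac{803}{580}$ ($d = \left(-1\right) \left(- \frac{1}{29}\right) + 27 \cdot \frac{1}{20} \cdot 1 = \frac{1}{29} + \frac{27}{20} \cdot 1 = \frac{1}{29} + \frac{27}{20} = \frac{803}{580} \approx 1.3845$)
$g = \frac{1517}{580}$ ($g = 4 - \frac{803}{580} = \frac{1517}{580} \approx 2.6155$)
$\left(-738 - Z{\left(48 \right)}\right) + g = \left(-738 - 2 \cdot 48 \left(9 + 48\right)\right) + \frac{1517}{580} = \left(-738 - 2 \cdot 48 \cdot 57\right) + \frac{1517}{580} = \left(-738 - 5472\right) + \frac{1517}{580} = -6210 + \frac{1517}{580} = - \frac{3600283}{580}$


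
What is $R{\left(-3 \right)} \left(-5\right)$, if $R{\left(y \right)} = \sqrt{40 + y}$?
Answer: $- 5 \sqrt{37} \approx -30.414$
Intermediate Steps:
$R{\left(-3 \right)} \left(-5\right) = \sqrt{40 - 3} \left(-5\right) = \sqrt{37} \left(-5\right) = - 5 \sqrt{37}$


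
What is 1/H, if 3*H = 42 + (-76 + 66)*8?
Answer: -3/38 ≈ -0.078947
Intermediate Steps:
H = -38/3 (H = (42 + (-76 + 66)*8)/3 = (42 - 10*8)/3 = (42 - 80)/3 = (⅓)*(-38) = -38/3 ≈ -12.667)
1/H = 1/(-38/3) = -3/38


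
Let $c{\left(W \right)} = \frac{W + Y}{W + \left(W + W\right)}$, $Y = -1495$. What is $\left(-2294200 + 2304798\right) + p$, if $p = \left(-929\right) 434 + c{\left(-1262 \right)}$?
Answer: $- \frac{495445137}{1262} \approx -3.9259 \cdot 10^{5}$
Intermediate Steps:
$c{\left(W \right)} = \frac{-1495 + W}{3 W}$ ($c{\left(W \right)} = \frac{W - 1495}{W + \left(W + W\right)} = \frac{-1495 + W}{W + 2 W} = \frac{-1495 + W}{3 W}$)
$p = - \frac{508819813}{1262}$ ($p = \left(-929\right) 434 + \frac{-1495 - 1262}{3 \left(-1262\right)} = -403186 + \frac{1}{3} \left(- \frac{1}{1262}\right) \left(-2757\right) = -403186 + \frac{919}{1262} = - \frac{508819813}{1262} \approx -4.0319 \cdot 10^{5}$)
$\left(-2294200 + 2304798\right) + p = \left(-2294200 + 2304798\right) - \frac{508819813}{1262} = 10598 - \frac{508819813}{1262} = - \frac{495445137}{1262}$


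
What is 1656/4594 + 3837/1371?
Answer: 3316259/1049729 ≈ 3.1592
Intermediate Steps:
1656/4594 + 3837/1371 = 1656*(1/4594) + 3837*(1/1371) = 828/2297 + 1279/457 = 3316259/1049729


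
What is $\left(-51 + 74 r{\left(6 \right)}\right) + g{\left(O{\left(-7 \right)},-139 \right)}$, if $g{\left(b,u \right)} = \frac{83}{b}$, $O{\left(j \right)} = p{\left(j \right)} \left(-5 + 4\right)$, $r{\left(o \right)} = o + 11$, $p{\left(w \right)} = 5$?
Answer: $\frac{5952}{5} \approx 1190.4$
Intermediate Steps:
$r{\left(o \right)} = 11 + o$
$O{\left(j \right)} = -5$ ($O{\left(j \right)} = 5 \left(-5 + 4\right) = 5 \left(-1\right) = -5$)
$\left(-51 + 74 r{\left(6 \right)}\right) + g{\left(O{\left(-7 \right)},-139 \right)} = \left(-51 + 74 \left(11 + 6\right)\right) + \frac{83}{-5} = \left(-51 + 74 \cdot 17\right) + 83 \left(- \frac{1}{5}\right) = \left(-51 + 1258\right) - \frac{83}{5} = 1207 - \frac{83}{5} = \frac{5952}{5}$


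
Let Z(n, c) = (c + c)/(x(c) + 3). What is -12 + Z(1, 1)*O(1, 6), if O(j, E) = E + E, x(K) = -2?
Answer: 12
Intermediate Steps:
Z(n, c) = 2*c (Z(n, c) = (c + c)/(-2 + 3) = (2*c)/1 = (2*c)*1 = 2*c)
O(j, E) = 2*E
-12 + Z(1, 1)*O(1, 6) = -12 + (2*1)*(2*6) = -12 + 2*12 = -12 + 24 = 12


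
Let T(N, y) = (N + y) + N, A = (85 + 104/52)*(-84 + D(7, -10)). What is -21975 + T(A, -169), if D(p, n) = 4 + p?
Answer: -34846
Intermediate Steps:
A = -6351 (A = (85 + 104/52)*(-84 + (4 + 7)) = (85 + 104*(1/52))*(-84 + 11) = (85 + 2)*(-73) = 87*(-73) = -6351)
T(N, y) = y + 2*N
-21975 + T(A, -169) = -21975 + (-169 + 2*(-6351)) = -21975 + (-169 - 12702) = -21975 - 12871 = -34846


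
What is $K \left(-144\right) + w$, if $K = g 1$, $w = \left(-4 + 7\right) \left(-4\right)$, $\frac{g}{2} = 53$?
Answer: $-15276$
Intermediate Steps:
$g = 106$ ($g = 2 \cdot 53 = 106$)
$w = -12$ ($w = 3 \left(-4\right) = -12$)
$K = 106$ ($K = 106 \cdot 1 = 106$)
$K \left(-144\right) + w = 106 \left(-144\right) - 12 = -15264 - 12 = -15276$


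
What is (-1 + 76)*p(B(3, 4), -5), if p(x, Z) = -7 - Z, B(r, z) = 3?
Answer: -150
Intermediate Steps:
(-1 + 76)*p(B(3, 4), -5) = (-1 + 76)*(-7 - 1*(-5)) = 75*(-7 + 5) = 75*(-2) = -150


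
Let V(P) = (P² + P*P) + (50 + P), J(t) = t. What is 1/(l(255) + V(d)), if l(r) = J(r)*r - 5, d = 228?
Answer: 1/169266 ≈ 5.9079e-6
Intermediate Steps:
l(r) = -5 + r² (l(r) = r*r - 5 = r² - 5 = -5 + r²)
V(P) = 50 + P + 2*P² (V(P) = (P² + P²) + (50 + P) = 2*P² + (50 + P) = 50 + P + 2*P²)
1/(l(255) + V(d)) = 1/((-5 + 255²) + (50 + 228 + 2*228²)) = 1/((-5 + 65025) + (50 + 228 + 2*51984)) = 1/(65020 + (50 + 228 + 103968)) = 1/(65020 + 104246) = 1/169266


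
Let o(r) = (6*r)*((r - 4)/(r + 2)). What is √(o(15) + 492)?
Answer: √159018/17 ≈ 23.457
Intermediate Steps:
o(r) = 6*r*(-4 + r)/(2 + r) (o(r) = (6*r)*((-4 + r)/(2 + r)) = 6*r*(-4 + r)/(2 + r))
√(o(15) + 492) = √(6*15*(-4 + 15)/(2 + 15) + 492) = √(6*15*11/17 + 492) = √(6*15*(1/17)*11 + 492) = √(990/17 + 492) = √(9354/17) = √159018/17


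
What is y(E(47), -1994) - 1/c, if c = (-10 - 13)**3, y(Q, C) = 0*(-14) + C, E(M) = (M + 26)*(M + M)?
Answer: -24260997/12167 ≈ -1994.0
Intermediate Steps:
E(M) = 2*M*(26 + M) (E(M) = (26 + M)*(2*M) = 2*M*(26 + M))
y(Q, C) = C (y(Q, C) = 0 + C = C)
c = -12167 (c = (-23)**3 = -12167)
y(E(47), -1994) - 1/c = -1994 - 1/(-12167) = -1994 - 1*(-1/12167) = -1994 + 1/12167 = -24260997/12167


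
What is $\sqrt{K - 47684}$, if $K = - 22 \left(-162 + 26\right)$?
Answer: $2 i \sqrt{11173} \approx 211.4 i$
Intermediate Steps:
$K = 2992$ ($K = \left(-22\right) \left(-136\right) = 2992$)
$\sqrt{K - 47684} = \sqrt{2992 - 47684} = \sqrt{-44692} = 2 i \sqrt{11173}$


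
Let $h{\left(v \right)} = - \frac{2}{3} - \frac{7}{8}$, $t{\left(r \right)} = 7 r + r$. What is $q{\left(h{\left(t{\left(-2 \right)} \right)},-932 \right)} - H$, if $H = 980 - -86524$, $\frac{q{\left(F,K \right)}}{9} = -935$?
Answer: $-95919$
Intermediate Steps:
$t{\left(r \right)} = 8 r$
$h{\left(v \right)} = - \frac{37}{24}$ ($h{\left(v \right)} = \left(-2\right) \frac{1}{3} - \frac{7}{8} = - \frac{2}{3} - \frac{7}{8} = - \frac{37}{24}$)
$q{\left(F,K \right)} = -8415$ ($q{\left(F,K \right)} = 9 \left(-935\right) = -8415$)
$H = 87504$ ($H = 980 + 86524 = 87504$)
$q{\left(h{\left(t{\left(-2 \right)} \right)},-932 \right)} - H = -8415 - 87504 = -95919$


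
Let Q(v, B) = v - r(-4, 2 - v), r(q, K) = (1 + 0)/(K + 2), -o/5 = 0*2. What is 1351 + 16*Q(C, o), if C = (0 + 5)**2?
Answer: 36787/21 ≈ 1751.8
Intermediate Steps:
C = 25 (C = 5**2 = 25)
o = 0 (o = -0*2 = -5*0 = 0)
r(q, K) = 1/(2 + K)
Q(v, B) = v - 1/(4 - v) (Q(v, B) = v - 1/(2 + (2 - v)) = v - 1/(4 - v))
1351 + 16*Q(C, o) = 1351 + 16*((1 + 25*(-4 + 25))/(-4 + 25)) = 1351 + 16*((1 + 25*21)/21) = 1351 + 16*((1 + 525)/21) = 1351 + 16*((1/21)*526) = 1351 + 16*(526/21) = 1351 + 8416/21 = 36787/21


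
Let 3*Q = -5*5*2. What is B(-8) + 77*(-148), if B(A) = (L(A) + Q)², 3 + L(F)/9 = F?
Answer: 17845/9 ≈ 1982.8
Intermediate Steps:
L(F) = -27 + 9*F
Q = -50/3 (Q = (-5*5*2)/3 = (-25*2)/3 = (⅓)*(-50) = -50/3 ≈ -16.667)
B(A) = (-131/3 + 9*A)² (B(A) = ((-27 + 9*A) - 50/3)² = (-131/3 + 9*A)²)
B(-8) + 77*(-148) = (-131 + 27*(-8))²/9 + 77*(-148) = (-131 - 216)²/9 - 11396 = (⅑)*(-347)² - 11396 = (⅑)*120409 - 11396 = 120409/9 - 11396 = 17845/9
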